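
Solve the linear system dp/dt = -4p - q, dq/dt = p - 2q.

Coefficient matrix A = [[-4, -1], [1, -2]].
Characteristic polynomial det(A - λI) = λ^2 + 6λ + 9 = 0.
Single eigenvalue λ = -3 with algebraic multiplicity 2.
Eigenvector v = (-1,1); generalized eigenvector w with (A-λI)w=v is (2,-1).
General solution: e^(-3t)[K_1·v + K_2·(t·v + w)].

p(t) = -K_1e^(-3t) - K_2te^(-3t) + 2K_2e^(-3t), q(t) = K_1e^(-3t) + K_2te^(-3t) - K_2e^(-3t)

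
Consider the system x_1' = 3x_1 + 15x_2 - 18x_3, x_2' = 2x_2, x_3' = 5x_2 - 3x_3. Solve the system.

Coefficient matrix A = [[3, 15, -18], [0, 2, 0], [0, 5, -3]].
det(A - λI) = 0 gives eigenvalues λ = -3, 2, 3.
For λ=-3: eigenvector (3,0,1).
For λ=2: eigenvector (3,1,1).
For λ=3: eigenvector (1,0,0).
General solution: K_1e^(-3t)(3,0,1) + K_2e^(2t)(3,1,1) + K_3e^(3t)(1,0,0).

x_1(t) = 3K_1e^(-3t) + 3K_2e^(2t) + K_3e^(3t), x_2(t) = K_2e^(2t), x_3(t) = K_1e^(-3t) + K_2e^(2t)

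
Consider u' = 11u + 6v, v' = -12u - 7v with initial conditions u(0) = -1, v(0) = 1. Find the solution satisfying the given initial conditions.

Coefficient matrix A = [[11, 6], [-12, -7]].
Characteristic polynomial det(A - λI) = λ^2 - 4λ - 5 = 0.
Eigenvalues λ = -1, 5.
For λ=-1: (A-λI) row 1 is [12, 6], so an eigenvector is (-1, 2).
For λ=5: (A-λI) row 1 is [6, 6], so an eigenvector is (1, -1).
General solution: C_1e^(-t)(-1,2) + C_2e^(5t)(1,-1).
Applying u(0)=-1, v(0)=1 gives C_1=0, C_2=-1.

u(t) = -e^(5t), v(t) = e^(5t)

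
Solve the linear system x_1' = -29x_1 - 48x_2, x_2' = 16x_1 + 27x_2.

Coefficient matrix A = [[-29, -48], [16, 27]].
Characteristic polynomial det(A - λI) = λ^2 + 2λ - 15 = 0.
Eigenvalues λ = 3, -5.
For λ=3: (A-λI) row 1 is [-32, -48], so an eigenvector is (-3, 2).
For λ=-5: (A-λI) row 1 is [-24, -48], so an eigenvector is (2, -1).
General solution: C_1e^(3t)(-3,2) + C_2e^(-5t)(2,-1).

x_1(t) = -3C_1e^(3t) + 2C_2e^(-5t), x_2(t) = 2C_1e^(3t) - C_2e^(-5t)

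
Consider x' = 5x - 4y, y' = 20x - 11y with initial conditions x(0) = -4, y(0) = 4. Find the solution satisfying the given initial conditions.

x(t) = -12e^(-3t)sin(4t) - 4e^(-3t)cos(4t), y(t) = -28e^(-3t)sin(4t) + 4e^(-3t)cos(4t)

Coefficient matrix A = [[5, -4], [20, -11]].
Characteristic polynomial det(A - λI) = λ^2 + 6λ + 25 = 0.
Eigenvalues λ = -3 ± 4i (complex conjugate pair).
For λ=-3+4i: an eigenvector is (-1,-2) - i(0,-1) = (-1, -2 + i).
A real fundamental pair from Re and Im of e^((-3+4i)t)v: X_1 = e^(-3t)(cos(4t)·(-1,-2) + sin(4t)·(0,-1)), X_2 = e^(-3t)(sin(4t)·(-1,-2) - cos(4t)·(0,-1)).
General solution: K_1X_1 + K_2X_2.
Applying x(0)=-4, y(0)=4 gives K_1=4, K_2=12.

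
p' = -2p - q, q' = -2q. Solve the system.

Coefficient matrix A = [[-2, -1], [0, -2]].
Characteristic polynomial det(A - λI) = λ^2 + 4λ + 4 = 0.
Single eigenvalue λ = -2 with algebraic multiplicity 2.
Eigenvector v = (1,0); generalized eigenvector w with (A-λI)w=v is (1,-1).
General solution: e^(-2t)[K_1·v + K_2·(t·v + w)].

p(t) = K_1e^(-2t) + K_2te^(-2t) + K_2e^(-2t), q(t) = -K_2e^(-2t)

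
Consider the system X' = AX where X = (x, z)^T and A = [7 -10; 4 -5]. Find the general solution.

Coefficient matrix A = [[7, -10], [4, -5]].
Characteristic polynomial det(A - λI) = λ^2 - 2λ + 5 = 0.
Eigenvalues λ = 1 ± 2i (complex conjugate pair).
For λ=1+2i: an eigenvector is (1,1) - i(-2,-1) = (1 + 2i, 1 + i).
A real fundamental pair from Re and Im of e^((1+2i)t)v: X_1 = e^(t)(cos(2t)·(1,1) + sin(2t)·(-2,-1)), X_2 = e^(t)(sin(2t)·(1,1) - cos(2t)·(-2,-1)).
General solution: K_1X_1 + K_2X_2.

x(t) = -2K_1e^(t)sin(2t) + K_1e^(t)cos(2t) + K_2e^(t)sin(2t) + 2K_2e^(t)cos(2t), z(t) = -K_1e^(t)sin(2t) + K_1e^(t)cos(2t) + K_2e^(t)sin(2t) + K_2e^(t)cos(2t)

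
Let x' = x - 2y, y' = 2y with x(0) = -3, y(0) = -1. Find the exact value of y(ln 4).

-16

A = [[1,-2],[0,2]]; eigenvalues λ = 1, 2.
Eigenvectors: (1,0) for λ=1, (-2,1) for λ=2.
From the initial condition, c_1 = -5, c_2 = -1.
y(ln 4) = (-5)(4^1)(0) + (-1)(4^2)(1) = -16.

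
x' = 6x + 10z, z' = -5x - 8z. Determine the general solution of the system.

x(t) = -C_1e^(-t)sin(t) - 3C_1e^(-t)cos(t) - 3C_2e^(-t)sin(t) + C_2e^(-t)cos(t), z(t) = C_1e^(-t)sin(t) + 2C_1e^(-t)cos(t) + 2C_2e^(-t)sin(t) - C_2e^(-t)cos(t)

Coefficient matrix A = [[6, 10], [-5, -8]].
Characteristic polynomial det(A - λI) = λ^2 + 2λ + 2 = 0.
Eigenvalues λ = -1 ± i (complex conjugate pair).
For λ=-1+i: an eigenvector is (-3,2) - i(-1,1) = (-3 + i, 2 - i).
A real fundamental pair from Re and Im of e^((-1+i)t)v: X_1 = e^(-t)(cos(t)·(-3,2) + sin(t)·(-1,1)), X_2 = e^(-t)(sin(t)·(-3,2) - cos(t)·(-1,1)).
General solution: C_1X_1 + C_2X_2.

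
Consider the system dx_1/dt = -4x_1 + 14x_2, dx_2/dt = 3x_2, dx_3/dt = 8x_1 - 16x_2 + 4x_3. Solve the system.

x_1(t) = c_1e^(-4t) + 2c_2e^(3t), x_2(t) = c_2e^(3t), x_3(t) = -c_1e^(-4t) + c_3e^(4t)

Coefficient matrix A = [[-4, 14, 0], [0, 3, 0], [8, -16, 4]].
det(A - λI) = 0 gives eigenvalues λ = -4, 3, 4.
For λ=-4: eigenvector (1,0,-1).
For λ=3: eigenvector (2,1,0).
For λ=4: eigenvector (0,0,1).
General solution: c_1e^(-4t)(1,0,-1) + c_2e^(3t)(2,1,0) + c_3e^(4t)(0,0,1).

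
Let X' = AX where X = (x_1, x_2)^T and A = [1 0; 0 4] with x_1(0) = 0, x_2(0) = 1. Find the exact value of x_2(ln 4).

A = [[1,0],[0,4]]; eigenvalues λ = 4, 1.
Eigenvectors: (0,1) for λ=4, (-1,0) for λ=1.
From the initial condition, c_1 = 1, c_2 = 0.
x_2(ln 4) = (1)(4^4)(1) + (0)(4^1)(0) = 256.

256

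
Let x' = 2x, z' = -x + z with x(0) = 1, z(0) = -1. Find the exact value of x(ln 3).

A = [[2,0],[-1,1]]; eigenvalues λ = 1, 2.
Eigenvectors: (0,-1) for λ=1, (1,-1) for λ=2.
From the initial condition, c_1 = 0, c_2 = 1.
x(ln 3) = (0)(3^1)(0) + (1)(3^2)(1) = 9.

9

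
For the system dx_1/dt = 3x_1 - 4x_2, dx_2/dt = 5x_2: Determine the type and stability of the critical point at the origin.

A = [[3,-4],[0,5]]; det(A-λI) = λ^2 - 8λ + 15.
λ = 5, 3: both positive.

unstable node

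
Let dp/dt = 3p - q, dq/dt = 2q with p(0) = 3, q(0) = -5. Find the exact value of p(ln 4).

432

A = [[3,-1],[0,2]]; eigenvalues λ = 3, 2.
Eigenvectors: (1,0) for λ=3, (-1,-1) for λ=2.
From the initial condition, c_1 = 8, c_2 = 5.
p(ln 4) = (8)(4^3)(1) + (5)(4^2)(-1) = 432.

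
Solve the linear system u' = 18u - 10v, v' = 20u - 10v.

u(t) = -2c_1e^(4t)sin(2t) - c_1e^(4t)cos(2t) - c_2e^(4t)sin(2t) + 2c_2e^(4t)cos(2t), v(t) = -3c_1e^(4t)sin(2t) - c_1e^(4t)cos(2t) - c_2e^(4t)sin(2t) + 3c_2e^(4t)cos(2t)

Coefficient matrix A = [[18, -10], [20, -10]].
Characteristic polynomial det(A - λI) = λ^2 - 8λ + 20 = 0.
Eigenvalues λ = 4 ± 2i (complex conjugate pair).
For λ=4+2i: an eigenvector is (-1,-1) - i(-2,-3) = (-1 + 2i, -1 + 3i).
A real fundamental pair from Re and Im of e^((4+2i)t)v: X_1 = e^(4t)(cos(2t)·(-1,-1) + sin(2t)·(-2,-3)), X_2 = e^(4t)(sin(2t)·(-1,-1) - cos(2t)·(-2,-3)).
General solution: c_1X_1 + c_2X_2.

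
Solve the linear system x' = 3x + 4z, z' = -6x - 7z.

x(t) = C_1e^(-t) - 2C_2e^(-3t), z(t) = -C_1e^(-t) + 3C_2e^(-3t)

Coefficient matrix A = [[3, 4], [-6, -7]].
Characteristic polynomial det(A - λI) = λ^2 + 4λ + 3 = 0.
Eigenvalues λ = -1, -3.
For λ=-1: (A-λI) row 1 is [4, 4], so an eigenvector is (1, -1).
For λ=-3: (A-λI) row 1 is [6, 4], so an eigenvector is (-2, 3).
General solution: C_1e^(-t)(1,-1) + C_2e^(-3t)(-2,3).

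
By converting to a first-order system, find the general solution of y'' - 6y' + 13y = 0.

Let x_1 = y, x_2 = y'. Then x_1' = x_2 and x_2' = -13x_1 + 6x_2.
A = [[0,1],[-13,6]]; det(A-λI) = λ^2 - 6λ + 13.
Eigenvalues λ = 3 ± 2i.

y(t) = C_1e^(3t)cos(2t) + C_2e^(3t)sin(2t)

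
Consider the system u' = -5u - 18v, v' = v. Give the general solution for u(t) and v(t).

u(t) = -3c_1e^(t) + c_2e^(-5t), v(t) = c_1e^(t)

Coefficient matrix A = [[-5, -18], [0, 1]].
Characteristic polynomial det(A - λI) = λ^2 + 4λ - 5 = 0.
Eigenvalues λ = 1, -5.
For λ=1: (A-λI) row 1 is [-6, -18], so an eigenvector is (-3, 1).
For λ=-5: (A-λI) row 1 is [0, -18], so an eigenvector is (1, 0).
General solution: c_1e^(t)(-3,1) + c_2e^(-5t)(1,0).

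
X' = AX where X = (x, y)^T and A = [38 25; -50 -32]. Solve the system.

x(t) = K_1e^(3t)sin(5t) - 2K_1e^(3t)cos(5t) - 2K_2e^(3t)sin(5t) - K_2e^(3t)cos(5t), y(t) = -K_1e^(3t)sin(5t) + 3K_1e^(3t)cos(5t) + 3K_2e^(3t)sin(5t) + K_2e^(3t)cos(5t)

Coefficient matrix A = [[38, 25], [-50, -32]].
Characteristic polynomial det(A - λI) = λ^2 - 6λ + 34 = 0.
Eigenvalues λ = 3 ± 5i (complex conjugate pair).
For λ=3+5i: an eigenvector is (-2,3) - i(1,-1) = (-2 - i, 3 + i).
A real fundamental pair from Re and Im of e^((3+5i)t)v: X_1 = e^(3t)(cos(5t)·(-2,3) + sin(5t)·(1,-1)), X_2 = e^(3t)(sin(5t)·(-2,3) - cos(5t)·(1,-1)).
General solution: K_1X_1 + K_2X_2.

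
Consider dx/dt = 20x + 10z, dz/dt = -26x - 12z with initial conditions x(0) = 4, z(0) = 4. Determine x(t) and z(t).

Coefficient matrix A = [[20, 10], [-26, -12]].
Characteristic polynomial det(A - λI) = λ^2 - 8λ + 20 = 0.
Eigenvalues λ = 4 ± 2i (complex conjugate pair).
For λ=4+2i: an eigenvector is (2,-3) - i(1,-2) = (2 - i, -3 + 2i).
A real fundamental pair from Re and Im of e^((4+2i)t)v: X_1 = e^(4t)(cos(2t)·(2,-3) + sin(2t)·(1,-2)), X_2 = e^(4t)(sin(2t)·(2,-3) - cos(2t)·(1,-2)).
General solution: c_1X_1 + c_2X_2.
Applying x(0)=4, z(0)=4 gives c_1=12, c_2=20.

x(t) = 52e^(4t)sin(2t) + 4e^(4t)cos(2t), z(t) = -84e^(4t)sin(2t) + 4e^(4t)cos(2t)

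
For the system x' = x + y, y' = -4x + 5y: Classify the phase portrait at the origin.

unstable improper node

A = [[1,1],[-4,5]]; det(A-λI) = λ^2 - 6λ + 9.
repeated λ = 3 with a single eigenvector.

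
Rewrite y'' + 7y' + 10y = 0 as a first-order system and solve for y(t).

Let x_1 = y, x_2 = y'. Then x_1' = x_2 and x_2' = -10x_1 - 7x_2.
A = [[0,1],[-10,-7]]; det(A-λI) = λ^2 + 7λ + 10.
Eigenvalues λ = -2, -5 with eigenvectors (1,-2), (1,-5).

y(t) = K_1e^(-2t) + K_2e^(-5t)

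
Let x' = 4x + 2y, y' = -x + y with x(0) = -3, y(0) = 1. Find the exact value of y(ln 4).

112

A = [[4,2],[-1,1]]; eigenvalues λ = 3, 2.
Eigenvectors: (-2,1) for λ=3, (1,-1) for λ=2.
From the initial condition, c_1 = 2, c_2 = 1.
y(ln 4) = (2)(4^3)(1) + (1)(4^2)(-1) = 112.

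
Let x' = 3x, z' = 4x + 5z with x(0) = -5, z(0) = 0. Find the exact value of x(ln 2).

-40

A = [[3,0],[4,5]]; eigenvalues λ = 3, 5.
Eigenvectors: (-1,2) for λ=3, (0,-1) for λ=5.
From the initial condition, c_1 = 5, c_2 = 10.
x(ln 2) = (5)(2^3)(-1) + (10)(2^5)(0) = -40.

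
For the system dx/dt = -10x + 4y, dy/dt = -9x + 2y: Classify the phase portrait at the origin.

stable improper node

A = [[-10,4],[-9,2]]; det(A-λI) = λ^2 + 8λ + 16.
repeated λ = -4 with a single eigenvector.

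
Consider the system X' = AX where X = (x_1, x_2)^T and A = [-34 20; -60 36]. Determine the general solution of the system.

Coefficient matrix A = [[-34, 20], [-60, 36]].
Characteristic polynomial det(A - λI) = λ^2 - 2λ - 24 = 0.
Eigenvalues λ = 6, -4.
For λ=6: (A-λI) row 1 is [-40, 20], so an eigenvector is (1, 2).
For λ=-4: (A-λI) row 1 is [-30, 20], so an eigenvector is (-2, -3).
General solution: K_1e^(6t)(1,2) + K_2e^(-4t)(-2,-3).

x_1(t) = K_1e^(6t) - 2K_2e^(-4t), x_2(t) = 2K_1e^(6t) - 3K_2e^(-4t)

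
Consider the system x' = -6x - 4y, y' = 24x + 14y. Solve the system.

x(t) = -c_1e^(2t) + c_2e^(6t), y(t) = 2c_1e^(2t) - 3c_2e^(6t)

Coefficient matrix A = [[-6, -4], [24, 14]].
Characteristic polynomial det(A - λI) = λ^2 - 8λ + 12 = 0.
Eigenvalues λ = 2, 6.
For λ=2: (A-λI) row 1 is [-8, -4], so an eigenvector is (-1, 2).
For λ=6: (A-λI) row 1 is [-12, -4], so an eigenvector is (1, -3).
General solution: c_1e^(2t)(-1,2) + c_2e^(6t)(1,-3).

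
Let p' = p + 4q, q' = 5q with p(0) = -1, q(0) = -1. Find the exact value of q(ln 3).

-243

A = [[1,4],[0,5]]; eigenvalues λ = 1, 5.
Eigenvectors: (-1,0) for λ=1, (1,1) for λ=5.
From the initial condition, c_1 = 0, c_2 = -1.
q(ln 3) = (0)(3^1)(0) + (-1)(3^5)(1) = -243.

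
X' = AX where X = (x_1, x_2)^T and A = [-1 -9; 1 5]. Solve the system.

x_1(t) = -3C_1e^(2t) - 3C_2te^(2t) + C_2e^(2t), x_2(t) = C_1e^(2t) + C_2te^(2t)

Coefficient matrix A = [[-1, -9], [1, 5]].
Characteristic polynomial det(A - λI) = λ^2 - 4λ + 4 = 0.
Single eigenvalue λ = 2 with algebraic multiplicity 2.
Eigenvector v = (-3,1); generalized eigenvector w with (A-λI)w=v is (1,0).
General solution: e^(2t)[C_1·v + C_2·(t·v + w)].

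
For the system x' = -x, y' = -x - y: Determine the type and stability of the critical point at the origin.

stable improper node

A = [[-1,0],[-1,-1]]; det(A-λI) = λ^2 + 2λ + 1.
repeated λ = -1 with a single eigenvector.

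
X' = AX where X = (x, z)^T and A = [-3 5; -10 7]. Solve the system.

Coefficient matrix A = [[-3, 5], [-10, 7]].
Characteristic polynomial det(A - λI) = λ^2 - 4λ + 29 = 0.
Eigenvalues λ = 2 ± 5i (complex conjugate pair).
For λ=2+5i: an eigenvector is (1,1) - i(0,-1) = (1, 1 + i).
A real fundamental pair from Re and Im of e^((2+5i)t)v: X_1 = e^(2t)(cos(5t)·(1,1) + sin(5t)·(0,-1)), X_2 = e^(2t)(sin(5t)·(1,1) - cos(5t)·(0,-1)).
General solution: C_1X_1 + C_2X_2.

x(t) = C_1e^(2t)cos(5t) + C_2e^(2t)sin(5t), z(t) = -C_1e^(2t)sin(5t) + C_1e^(2t)cos(5t) + C_2e^(2t)sin(5t) + C_2e^(2t)cos(5t)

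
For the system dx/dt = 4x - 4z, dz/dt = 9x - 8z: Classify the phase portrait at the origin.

stable improper node

A = [[4,-4],[9,-8]]; det(A-λI) = λ^2 + 4λ + 4.
repeated λ = -2 with a single eigenvector.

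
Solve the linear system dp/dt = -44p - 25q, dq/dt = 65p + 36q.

p(t) = K_1e^(-4t)sin(5t) - 2K_1e^(-4t)cos(5t) - 2K_2e^(-4t)sin(5t) - K_2e^(-4t)cos(5t), q(t) = -2K_1e^(-4t)sin(5t) + 3K_1e^(-4t)cos(5t) + 3K_2e^(-4t)sin(5t) + 2K_2e^(-4t)cos(5t)

Coefficient matrix A = [[-44, -25], [65, 36]].
Characteristic polynomial det(A - λI) = λ^2 + 8λ + 41 = 0.
Eigenvalues λ = -4 ± 5i (complex conjugate pair).
For λ=-4+5i: an eigenvector is (-2,3) - i(1,-2) = (-2 - i, 3 + 2i).
A real fundamental pair from Re and Im of e^((-4+5i)t)v: X_1 = e^(-4t)(cos(5t)·(-2,3) + sin(5t)·(1,-2)), X_2 = e^(-4t)(sin(5t)·(-2,3) - cos(5t)·(1,-2)).
General solution: K_1X_1 + K_2X_2.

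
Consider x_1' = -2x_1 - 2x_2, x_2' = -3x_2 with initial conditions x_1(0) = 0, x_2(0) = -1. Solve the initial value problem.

x_1(t) = 2e^(-2t) - 2e^(-3t), x_2(t) = -e^(-3t)

Coefficient matrix A = [[-2, -2], [0, -3]].
Characteristic polynomial det(A - λI) = λ^2 + 5λ + 6 = 0.
Eigenvalues λ = -2, -3.
For λ=-2: (A-λI) row 1 is [0, -2], so an eigenvector is (1, 0).
For λ=-3: (A-λI) row 1 is [1, -2], so an eigenvector is (-2, -1).
General solution: K_1e^(-2t)(1,0) + K_2e^(-3t)(-2,-1).
Applying x_1(0)=0, x_2(0)=-1 gives K_1=2, K_2=1.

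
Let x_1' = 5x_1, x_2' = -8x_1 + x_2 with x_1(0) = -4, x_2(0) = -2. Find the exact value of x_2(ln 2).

A = [[5,0],[-8,1]]; eigenvalues λ = 5, 1.
Eigenvectors: (-1,2) for λ=5, (0,1) for λ=1.
From the initial condition, c_1 = 4, c_2 = -10.
x_2(ln 2) = (4)(2^5)(2) + (-10)(2^1)(1) = 236.

236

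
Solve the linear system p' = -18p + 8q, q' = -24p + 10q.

p(t) = -2c_1e^(-6t) - c_2e^(-2t), q(t) = -3c_1e^(-6t) - 2c_2e^(-2t)

Coefficient matrix A = [[-18, 8], [-24, 10]].
Characteristic polynomial det(A - λI) = λ^2 + 8λ + 12 = 0.
Eigenvalues λ = -6, -2.
For λ=-6: (A-λI) row 1 is [-12, 8], so an eigenvector is (-2, -3).
For λ=-2: (A-λI) row 1 is [-16, 8], so an eigenvector is (-1, -2).
General solution: c_1e^(-6t)(-2,-3) + c_2e^(-2t)(-1,-2).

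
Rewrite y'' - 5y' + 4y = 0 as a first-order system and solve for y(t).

y(t) = K_1e^(t) + K_2e^(4t)

Let x_1 = y, x_2 = y'. Then x_1' = x_2 and x_2' = -4x_1 + 5x_2.
A = [[0,1],[-4,5]]; det(A-λI) = λ^2 - 5λ + 4.
Eigenvalues λ = 1, 4 with eigenvectors (1,1), (1,4).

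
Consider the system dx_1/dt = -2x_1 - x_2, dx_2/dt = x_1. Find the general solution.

x_1(t) = -c_1e^(-t) - c_2te^(-t) - 2c_2e^(-t), x_2(t) = c_1e^(-t) + c_2te^(-t) + 3c_2e^(-t)

Coefficient matrix A = [[-2, -1], [1, 0]].
Characteristic polynomial det(A - λI) = λ^2 + 2λ + 1 = 0.
Single eigenvalue λ = -1 with algebraic multiplicity 2.
Eigenvector v = (-1,1); generalized eigenvector w with (A-λI)w=v is (-2,3).
General solution: e^(-t)[c_1·v + c_2·(t·v + w)].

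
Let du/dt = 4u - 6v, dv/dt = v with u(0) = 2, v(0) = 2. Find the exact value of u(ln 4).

-496

A = [[4,-6],[0,1]]; eigenvalues λ = 4, 1.
Eigenvectors: (1,0) for λ=4, (2,1) for λ=1.
From the initial condition, c_1 = -2, c_2 = 2.
u(ln 4) = (-2)(4^4)(1) + (2)(4^1)(2) = -496.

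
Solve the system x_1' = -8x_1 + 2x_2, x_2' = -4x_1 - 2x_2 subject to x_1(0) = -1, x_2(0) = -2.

x_1(t) = -e^(-4t), x_2(t) = -2e^(-4t)

Coefficient matrix A = [[-8, 2], [-4, -2]].
Characteristic polynomial det(A - λI) = λ^2 + 10λ + 24 = 0.
Eigenvalues λ = -6, -4.
For λ=-6: (A-λI) row 1 is [-2, 2], so an eigenvector is (1, 1).
For λ=-4: (A-λI) row 1 is [-4, 2], so an eigenvector is (-1, -2).
General solution: C_1e^(-6t)(1,1) + C_2e^(-4t)(-1,-2).
Applying x_1(0)=-1, x_2(0)=-2 gives C_1=0, C_2=1.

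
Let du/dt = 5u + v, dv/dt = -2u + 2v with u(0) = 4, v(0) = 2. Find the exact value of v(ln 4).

-1792

A = [[5,1],[-2,2]]; eigenvalues λ = 4, 3.
Eigenvectors: (1,-1) for λ=4, (1,-2) for λ=3.
From the initial condition, c_1 = 10, c_2 = -6.
v(ln 4) = (10)(4^4)(-1) + (-6)(4^3)(-2) = -1792.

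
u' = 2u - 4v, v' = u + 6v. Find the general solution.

u(t) = -2K_1e^(4t) - 2K_2te^(4t) - K_2e^(4t), v(t) = K_1e^(4t) + K_2te^(4t) + K_2e^(4t)

Coefficient matrix A = [[2, -4], [1, 6]].
Characteristic polynomial det(A - λI) = λ^2 - 8λ + 16 = 0.
Single eigenvalue λ = 4 with algebraic multiplicity 2.
Eigenvector v = (-2,1); generalized eigenvector w with (A-λI)w=v is (-1,1).
General solution: e^(4t)[K_1·v + K_2·(t·v + w)].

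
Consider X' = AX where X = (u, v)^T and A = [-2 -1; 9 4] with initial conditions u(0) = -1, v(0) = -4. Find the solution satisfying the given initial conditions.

u(t) = 7te^(t) - e^(t), v(t) = -21te^(t) - 4e^(t)

Coefficient matrix A = [[-2, -1], [9, 4]].
Characteristic polynomial det(A - λI) = λ^2 - 2λ + 1 = 0.
Single eigenvalue λ = 1 with algebraic multiplicity 2.
Eigenvector v = (1,-3); generalized eigenvector w with (A-λI)w=v is (-1,2).
General solution: e^(t)[c_1·v + c_2·(t·v + w)].
Applying u(0)=-1, v(0)=-4 gives c_1=6, c_2=7.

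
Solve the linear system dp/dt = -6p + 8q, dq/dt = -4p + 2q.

Coefficient matrix A = [[-6, 8], [-4, 2]].
Characteristic polynomial det(A - λI) = λ^2 + 4λ + 20 = 0.
Eigenvalues λ = -2 ± 4i (complex conjugate pair).
For λ=-2+4i: an eigenvector is (1,0) - i(-1,-1) = (1 + i, 0 + i).
A real fundamental pair from Re and Im of e^((-2+4i)t)v: X_1 = e^(-2t)(cos(4t)·(1,0) + sin(4t)·(-1,-1)), X_2 = e^(-2t)(sin(4t)·(1,0) - cos(4t)·(-1,-1)).
General solution: c_1X_1 + c_2X_2.

p(t) = -c_1e^(-2t)sin(4t) + c_1e^(-2t)cos(4t) + c_2e^(-2t)sin(4t) + c_2e^(-2t)cos(4t), q(t) = -c_1e^(-2t)sin(4t) + c_2e^(-2t)cos(4t)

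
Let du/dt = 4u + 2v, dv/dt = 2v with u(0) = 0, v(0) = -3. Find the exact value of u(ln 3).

-216

A = [[4,2],[0,2]]; eigenvalues λ = 2, 4.
Eigenvectors: (1,-1) for λ=2, (1,0) for λ=4.
From the initial condition, c_1 = 3, c_2 = -3.
u(ln 3) = (3)(3^2)(1) + (-3)(3^4)(1) = -216.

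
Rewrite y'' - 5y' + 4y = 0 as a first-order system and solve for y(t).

y(t) = c_1e^(4t) + c_2e^(t)

Let x_1 = y, x_2 = y'. Then x_1' = x_2 and x_2' = -4x_1 + 5x_2.
A = [[0,1],[-4,5]]; det(A-λI) = λ^2 - 5λ + 4.
Eigenvalues λ = 4, 1 with eigenvectors (1,4), (1,1).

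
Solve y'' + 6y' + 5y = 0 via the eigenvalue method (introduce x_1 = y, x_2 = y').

y(t) = K_1e^(-5t) + K_2e^(-t)

Let x_1 = y, x_2 = y'. Then x_1' = x_2 and x_2' = -5x_1 - 6x_2.
A = [[0,1],[-5,-6]]; det(A-λI) = λ^2 + 6λ + 5.
Eigenvalues λ = -5, -1 with eigenvectors (1,-5), (1,-1).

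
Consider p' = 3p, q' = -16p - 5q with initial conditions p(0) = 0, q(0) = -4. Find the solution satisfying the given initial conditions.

Coefficient matrix A = [[3, 0], [-16, -5]].
Characteristic polynomial det(A - λI) = λ^2 + 2λ - 15 = 0.
Eigenvalues λ = -5, 3.
For λ=-5: (A-λI) row 1 is [8, 0], so an eigenvector is (0, -1).
For λ=3: (A-λI) row 2 is [-16, -8], so an eigenvector is (1, -2).
General solution: K_1e^(-5t)(0,-1) + K_2e^(3t)(1,-2).
Applying p(0)=0, q(0)=-4 gives K_1=4, K_2=0.

p(t) = 0, q(t) = -4e^(-5t)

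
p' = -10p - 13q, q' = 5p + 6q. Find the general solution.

p(t) = 2c_1e^(-2t)sin(t) + 3c_1e^(-2t)cos(t) + 3c_2e^(-2t)sin(t) - 2c_2e^(-2t)cos(t), q(t) = -c_1e^(-2t)sin(t) - 2c_1e^(-2t)cos(t) - 2c_2e^(-2t)sin(t) + c_2e^(-2t)cos(t)

Coefficient matrix A = [[-10, -13], [5, 6]].
Characteristic polynomial det(A - λI) = λ^2 + 4λ + 5 = 0.
Eigenvalues λ = -2 ± i (complex conjugate pair).
For λ=-2+i: an eigenvector is (3,-2) - i(2,-1) = (3 - 2i, -2 + i).
A real fundamental pair from Re and Im of e^((-2+i)t)v: X_1 = e^(-2t)(cos(t)·(3,-2) + sin(t)·(2,-1)), X_2 = e^(-2t)(sin(t)·(3,-2) - cos(t)·(2,-1)).
General solution: c_1X_1 + c_2X_2.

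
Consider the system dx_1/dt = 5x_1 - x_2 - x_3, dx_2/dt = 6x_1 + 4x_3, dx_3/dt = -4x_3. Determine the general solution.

Coefficient matrix A = [[5, -1, -1], [6, 0, 4], [0, 0, -4]].
det(A - λI) = 0 gives eigenvalues λ = 3, 2, -4.
For λ=3: eigenvector (1,2,0).
For λ=2: eigenvector (1,3,0).
For λ=-4: eigenvector (0,-1,1).
General solution: c_1e^(3t)(1,2,0) + c_2e^(2t)(1,3,0) + c_3e^(-4t)(0,-1,1).

x_1(t) = c_1e^(3t) + c_2e^(2t), x_2(t) = 2c_1e^(3t) + 3c_2e^(2t) - c_3e^(-4t), x_3(t) = c_3e^(-4t)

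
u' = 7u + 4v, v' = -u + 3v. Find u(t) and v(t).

Coefficient matrix A = [[7, 4], [-1, 3]].
Characteristic polynomial det(A - λI) = λ^2 - 10λ + 25 = 0.
Single eigenvalue λ = 5 with algebraic multiplicity 2.
Eigenvector v = (2,-1); generalized eigenvector w with (A-λI)w=v is (3,-1).
General solution: e^(5t)[C_1·v + C_2·(t·v + w)].

u(t) = 2C_1e^(5t) + 2C_2te^(5t) + 3C_2e^(5t), v(t) = -C_1e^(5t) - C_2te^(5t) - C_2e^(5t)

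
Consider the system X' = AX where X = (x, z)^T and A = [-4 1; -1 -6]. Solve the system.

Coefficient matrix A = [[-4, 1], [-1, -6]].
Characteristic polynomial det(A - λI) = λ^2 + 10λ + 25 = 0.
Single eigenvalue λ = -5 with algebraic multiplicity 2.
Eigenvector v = (1,-1); generalized eigenvector w with (A-λI)w=v is (0,1).
General solution: e^(-5t)[C_1·v + C_2·(t·v + w)].

x(t) = C_1e^(-5t) + C_2te^(-5t), z(t) = -C_1e^(-5t) - C_2te^(-5t) + C_2e^(-5t)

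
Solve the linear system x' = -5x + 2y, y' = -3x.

Coefficient matrix A = [[-5, 2], [-3, 0]].
Characteristic polynomial det(A - λI) = λ^2 + 5λ + 6 = 0.
Eigenvalues λ = -3, -2.
For λ=-3: (A-λI) row 1 is [-2, 2], so an eigenvector is (-1, -1).
For λ=-2: (A-λI) row 1 is [-3, 2], so an eigenvector is (2, 3).
General solution: c_1e^(-3t)(-1,-1) + c_2e^(-2t)(2,3).

x(t) = -c_1e^(-3t) + 2c_2e^(-2t), y(t) = -c_1e^(-3t) + 3c_2e^(-2t)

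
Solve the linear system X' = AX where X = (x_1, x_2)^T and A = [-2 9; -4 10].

x_1(t) = -3C_1e^(4t) - 3C_2te^(4t) + 2C_2e^(4t), x_2(t) = -2C_1e^(4t) - 2C_2te^(4t) + C_2e^(4t)

Coefficient matrix A = [[-2, 9], [-4, 10]].
Characteristic polynomial det(A - λI) = λ^2 - 8λ + 16 = 0.
Single eigenvalue λ = 4 with algebraic multiplicity 2.
Eigenvector v = (-3,-2); generalized eigenvector w with (A-λI)w=v is (2,1).
General solution: e^(4t)[C_1·v + C_2·(t·v + w)].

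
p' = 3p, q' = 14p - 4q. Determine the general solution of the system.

Coefficient matrix A = [[3, 0], [14, -4]].
Characteristic polynomial det(A - λI) = λ^2 + λ - 12 = 0.
Eigenvalues λ = 3, -4.
For λ=3: (A-λI) row 2 is [14, -7], so an eigenvector is (1, 2).
For λ=-4: (A-λI) row 1 is [7, 0], so an eigenvector is (0, 1).
General solution: C_1e^(3t)(1,2) + C_2e^(-4t)(0,1).

p(t) = C_1e^(3t), q(t) = 2C_1e^(3t) + C_2e^(-4t)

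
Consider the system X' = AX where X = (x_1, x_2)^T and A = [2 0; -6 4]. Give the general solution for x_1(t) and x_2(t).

x_1(t) = -c_2e^(2t), x_2(t) = -c_1e^(4t) - 3c_2e^(2t)

Coefficient matrix A = [[2, 0], [-6, 4]].
Characteristic polynomial det(A - λI) = λ^2 - 6λ + 8 = 0.
Eigenvalues λ = 4, 2.
For λ=4: (A-λI) row 1 is [-2, 0], so an eigenvector is (0, -1).
For λ=2: (A-λI) row 2 is [-6, 2], so an eigenvector is (-1, -3).
General solution: c_1e^(4t)(0,-1) + c_2e^(2t)(-1,-3).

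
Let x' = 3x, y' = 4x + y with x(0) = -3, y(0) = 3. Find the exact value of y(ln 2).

-30

A = [[3,0],[4,1]]; eigenvalues λ = 1, 3.
Eigenvectors: (0,-1) for λ=1, (-1,-2) for λ=3.
From the initial condition, c_1 = -9, c_2 = 3.
y(ln 2) = (-9)(2^1)(-1) + (3)(2^3)(-2) = -30.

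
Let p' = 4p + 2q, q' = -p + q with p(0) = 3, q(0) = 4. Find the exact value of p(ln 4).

A = [[4,2],[-1,1]]; eigenvalues λ = 3, 2.
Eigenvectors: (-2,1) for λ=3, (-1,1) for λ=2.
From the initial condition, c_1 = -7, c_2 = 11.
p(ln 4) = (-7)(4^3)(-2) + (11)(4^2)(-1) = 720.

720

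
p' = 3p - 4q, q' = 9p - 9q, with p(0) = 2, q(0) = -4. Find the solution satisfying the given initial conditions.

Coefficient matrix A = [[3, -4], [9, -9]].
Characteristic polynomial det(A - λI) = λ^2 + 6λ + 9 = 0.
Single eigenvalue λ = -3 with algebraic multiplicity 2.
Eigenvector v = (2,3); generalized eigenvector w with (A-λI)w=v is (1,1).
General solution: e^(-3t)[C_1·v + C_2·(t·v + w)].
Applying p(0)=2, q(0)=-4 gives C_1=-6, C_2=14.

p(t) = 28te^(-3t) + 2e^(-3t), q(t) = 42te^(-3t) - 4e^(-3t)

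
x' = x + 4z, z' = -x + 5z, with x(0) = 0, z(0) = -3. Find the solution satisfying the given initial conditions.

Coefficient matrix A = [[1, 4], [-1, 5]].
Characteristic polynomial det(A - λI) = λ^2 - 6λ + 9 = 0.
Single eigenvalue λ = 3 with algebraic multiplicity 2.
Eigenvector v = (2,1); generalized eigenvector w with (A-λI)w=v is (1,1).
General solution: e^(3t)[C_1·v + C_2·(t·v + w)].
Applying x(0)=0, z(0)=-3 gives C_1=3, C_2=-6.

x(t) = -12te^(3t), z(t) = -6te^(3t) - 3e^(3t)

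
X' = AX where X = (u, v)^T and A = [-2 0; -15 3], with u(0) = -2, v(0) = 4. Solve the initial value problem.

u(t) = -2e^(-2t), v(t) = 10e^(3t) - 6e^(-2t)

Coefficient matrix A = [[-2, 0], [-15, 3]].
Characteristic polynomial det(A - λI) = λ^2 - λ - 6 = 0.
Eigenvalues λ = -2, 3.
For λ=-2: (A-λI) row 2 is [-15, 5], so an eigenvector is (1, 3).
For λ=3: (A-λI) row 1 is [-5, 0], so an eigenvector is (0, -1).
General solution: C_1e^(-2t)(1,3) + C_2e^(3t)(0,-1).
Applying u(0)=-2, v(0)=4 gives C_1=-2, C_2=-10.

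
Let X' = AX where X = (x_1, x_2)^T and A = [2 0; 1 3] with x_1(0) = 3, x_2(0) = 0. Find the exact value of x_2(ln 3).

A = [[2,0],[1,3]]; eigenvalues λ = 3, 2.
Eigenvectors: (0,-1) for λ=3, (-1,1) for λ=2.
From the initial condition, c_1 = -3, c_2 = -3.
x_2(ln 3) = (-3)(3^3)(-1) + (-3)(3^2)(1) = 54.

54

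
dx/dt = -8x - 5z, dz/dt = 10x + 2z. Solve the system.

x(t) = -K_1e^(-3t)cos(5t) - K_2e^(-3t)sin(5t), z(t) = -K_1e^(-3t)sin(5t) + K_1e^(-3t)cos(5t) + K_2e^(-3t)sin(5t) + K_2e^(-3t)cos(5t)

Coefficient matrix A = [[-8, -5], [10, 2]].
Characteristic polynomial det(A - λI) = λ^2 + 6λ + 34 = 0.
Eigenvalues λ = -3 ± 5i (complex conjugate pair).
For λ=-3+5i: an eigenvector is (-1,1) - i(0,-1) = (-1, 1 + i).
A real fundamental pair from Re and Im of e^((-3+5i)t)v: X_1 = e^(-3t)(cos(5t)·(-1,1) + sin(5t)·(0,-1)), X_2 = e^(-3t)(sin(5t)·(-1,1) - cos(5t)·(0,-1)).
General solution: K_1X_1 + K_2X_2.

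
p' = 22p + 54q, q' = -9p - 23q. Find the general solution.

p(t) = -3c_1e^(4t) - 2c_2e^(-5t), q(t) = c_1e^(4t) + c_2e^(-5t)

Coefficient matrix A = [[22, 54], [-9, -23]].
Characteristic polynomial det(A - λI) = λ^2 + λ - 20 = 0.
Eigenvalues λ = 4, -5.
For λ=4: (A-λI) row 1 is [18, 54], so an eigenvector is (-3, 1).
For λ=-5: (A-λI) row 1 is [27, 54], so an eigenvector is (-2, 1).
General solution: c_1e^(4t)(-3,1) + c_2e^(-5t)(-2,1).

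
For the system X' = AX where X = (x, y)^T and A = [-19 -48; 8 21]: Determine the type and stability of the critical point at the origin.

A = [[-19,-48],[8,21]]; det(A-λI) = λ^2 - 2λ - 15.
λ = -3, 5: opposite signs.

saddle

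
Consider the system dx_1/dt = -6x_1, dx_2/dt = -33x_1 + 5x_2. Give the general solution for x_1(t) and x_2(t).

Coefficient matrix A = [[-6, 0], [-33, 5]].
Characteristic polynomial det(A - λI) = λ^2 + λ - 30 = 0.
Eigenvalues λ = -6, 5.
For λ=-6: (A-λI) row 2 is [-33, 11], so an eigenvector is (1, 3).
For λ=5: (A-λI) row 1 is [-11, 0], so an eigenvector is (0, -1).
General solution: C_1e^(-6t)(1,3) + C_2e^(5t)(0,-1).

x_1(t) = C_1e^(-6t), x_2(t) = 3C_1e^(-6t) - C_2e^(5t)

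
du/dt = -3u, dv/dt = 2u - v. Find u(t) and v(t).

u(t) = -c_1e^(-3t), v(t) = c_1e^(-3t) + c_2e^(-t)

Coefficient matrix A = [[-3, 0], [2, -1]].
Characteristic polynomial det(A - λI) = λ^2 + 4λ + 3 = 0.
Eigenvalues λ = -3, -1.
For λ=-3: (A-λI) row 2 is [2, 2], so an eigenvector is (-1, 1).
For λ=-1: (A-λI) row 1 is [-2, 0], so an eigenvector is (0, 1).
General solution: c_1e^(-3t)(-1,1) + c_2e^(-t)(0,1).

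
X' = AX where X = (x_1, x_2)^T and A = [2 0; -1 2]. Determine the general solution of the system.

Coefficient matrix A = [[2, 0], [-1, 2]].
Characteristic polynomial det(A - λI) = λ^2 - 4λ + 4 = 0.
Single eigenvalue λ = 2 with algebraic multiplicity 2.
Eigenvector v = (0,1); generalized eigenvector w with (A-λI)w=v is (-1,0).
General solution: e^(2t)[C_1·v + C_2·(t·v + w)].

x_1(t) = -C_2e^(2t), x_2(t) = C_1e^(2t) + C_2te^(2t)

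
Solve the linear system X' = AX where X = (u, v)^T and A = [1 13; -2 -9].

u(t) = -2C_1e^(-4t)sin(t) - 3C_1e^(-4t)cos(t) - 3C_2e^(-4t)sin(t) + 2C_2e^(-4t)cos(t), v(t) = C_1e^(-4t)sin(t) + C_1e^(-4t)cos(t) + C_2e^(-4t)sin(t) - C_2e^(-4t)cos(t)

Coefficient matrix A = [[1, 13], [-2, -9]].
Characteristic polynomial det(A - λI) = λ^2 + 8λ + 17 = 0.
Eigenvalues λ = -4 ± i (complex conjugate pair).
For λ=-4+i: an eigenvector is (-3,1) - i(-2,1) = (-3 + 2i, 1 - i).
A real fundamental pair from Re and Im of e^((-4+i)t)v: X_1 = e^(-4t)(cos(t)·(-3,1) + sin(t)·(-2,1)), X_2 = e^(-4t)(sin(t)·(-3,1) - cos(t)·(-2,1)).
General solution: C_1X_1 + C_2X_2.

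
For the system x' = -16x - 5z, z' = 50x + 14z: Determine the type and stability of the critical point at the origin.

stable spiral

A = [[-16,-5],[50,14]]; det(A-λI) = λ^2 + 2λ + 26.
λ = -1 ± 5i: negative real part.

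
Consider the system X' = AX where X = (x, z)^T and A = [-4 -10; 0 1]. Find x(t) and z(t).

x(t) = K_1e^(-4t) + 2K_2e^(t), z(t) = -K_2e^(t)

Coefficient matrix A = [[-4, -10], [0, 1]].
Characteristic polynomial det(A - λI) = λ^2 + 3λ - 4 = 0.
Eigenvalues λ = -4, 1.
For λ=-4: (A-λI) row 1 is [0, -10], so an eigenvector is (1, 0).
For λ=1: (A-λI) row 1 is [-5, -10], so an eigenvector is (2, -1).
General solution: K_1e^(-4t)(1,0) + K_2e^(t)(2,-1).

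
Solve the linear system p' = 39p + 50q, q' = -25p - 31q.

Coefficient matrix A = [[39, 50], [-25, -31]].
Characteristic polynomial det(A - λI) = λ^2 - 8λ + 41 = 0.
Eigenvalues λ = 4 ± 5i (complex conjugate pair).
For λ=4+5i: an eigenvector is (-1,1) - i(3,-2) = (-1 - 3i, 1 + 2i).
A real fundamental pair from Re and Im of e^((4+5i)t)v: X_1 = e^(4t)(cos(5t)·(-1,1) + sin(5t)·(3,-2)), X_2 = e^(4t)(sin(5t)·(-1,1) - cos(5t)·(3,-2)).
General solution: c_1X_1 + c_2X_2.

p(t) = 3c_1e^(4t)sin(5t) - c_1e^(4t)cos(5t) - c_2e^(4t)sin(5t) - 3c_2e^(4t)cos(5t), q(t) = -2c_1e^(4t)sin(5t) + c_1e^(4t)cos(5t) + c_2e^(4t)sin(5t) + 2c_2e^(4t)cos(5t)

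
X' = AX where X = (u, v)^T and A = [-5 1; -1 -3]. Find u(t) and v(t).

Coefficient matrix A = [[-5, 1], [-1, -3]].
Characteristic polynomial det(A - λI) = λ^2 + 8λ + 16 = 0.
Single eigenvalue λ = -4 with algebraic multiplicity 2.
Eigenvector v = (-1,-1); generalized eigenvector w with (A-λI)w=v is (3,2).
General solution: e^(-4t)[C_1·v + C_2·(t·v + w)].

u(t) = -C_1e^(-4t) - C_2te^(-4t) + 3C_2e^(-4t), v(t) = -C_1e^(-4t) - C_2te^(-4t) + 2C_2e^(-4t)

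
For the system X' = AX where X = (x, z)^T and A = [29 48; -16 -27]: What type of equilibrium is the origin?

A = [[29,48],[-16,-27]]; det(A-λI) = λ^2 - 2λ - 15.
λ = 5, -3: opposite signs.

saddle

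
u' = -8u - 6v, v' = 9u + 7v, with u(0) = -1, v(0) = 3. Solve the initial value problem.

u(t) = -4e^(t) + 3e^(-2t), v(t) = 6e^(t) - 3e^(-2t)

Coefficient matrix A = [[-8, -6], [9, 7]].
Characteristic polynomial det(A - λI) = λ^2 + λ - 2 = 0.
Eigenvalues λ = -2, 1.
For λ=-2: (A-λI) row 1 is [-6, -6], so an eigenvector is (1, -1).
For λ=1: (A-λI) row 1 is [-9, -6], so an eigenvector is (-2, 3).
General solution: C_1e^(-2t)(1,-1) + C_2e^(t)(-2,3).
Applying u(0)=-1, v(0)=3 gives C_1=3, C_2=2.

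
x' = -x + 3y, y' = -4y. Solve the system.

x(t) = K_1e^(-4t) - K_2e^(-t), y(t) = -K_1e^(-4t)

Coefficient matrix A = [[-1, 3], [0, -4]].
Characteristic polynomial det(A - λI) = λ^2 + 5λ + 4 = 0.
Eigenvalues λ = -4, -1.
For λ=-4: (A-λI) row 1 is [3, 3], so an eigenvector is (1, -1).
For λ=-1: (A-λI) row 1 is [0, 3], so an eigenvector is (-1, 0).
General solution: K_1e^(-4t)(1,-1) + K_2e^(-t)(-1,0).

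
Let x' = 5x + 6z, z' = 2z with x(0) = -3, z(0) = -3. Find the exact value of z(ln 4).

-48

A = [[5,6],[0,2]]; eigenvalues λ = 2, 5.
Eigenvectors: (-2,1) for λ=2, (1,0) for λ=5.
From the initial condition, c_1 = -3, c_2 = -9.
z(ln 4) = (-3)(4^2)(1) + (-9)(4^5)(0) = -48.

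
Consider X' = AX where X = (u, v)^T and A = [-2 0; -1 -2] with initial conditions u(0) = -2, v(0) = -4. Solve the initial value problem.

u(t) = -2e^(-2t), v(t) = 2te^(-2t) - 4e^(-2t)

Coefficient matrix A = [[-2, 0], [-1, -2]].
Characteristic polynomial det(A - λI) = λ^2 + 4λ + 4 = 0.
Single eigenvalue λ = -2 with algebraic multiplicity 2.
Eigenvector v = (0,1); generalized eigenvector w with (A-λI)w=v is (-1,-2).
General solution: e^(-2t)[C_1·v + C_2·(t·v + w)].
Applying u(0)=-2, v(0)=-4 gives C_1=0, C_2=2.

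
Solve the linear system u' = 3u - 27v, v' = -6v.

Coefficient matrix A = [[3, -27], [0, -6]].
Characteristic polynomial det(A - λI) = λ^2 + 3λ - 18 = 0.
Eigenvalues λ = -6, 3.
For λ=-6: (A-λI) row 1 is [9, -27], so an eigenvector is (-3, -1).
For λ=3: (A-λI) row 1 is [0, -27], so an eigenvector is (-1, 0).
General solution: C_1e^(-6t)(-3,-1) + C_2e^(3t)(-1,0).

u(t) = -3C_1e^(-6t) - C_2e^(3t), v(t) = -C_1e^(-6t)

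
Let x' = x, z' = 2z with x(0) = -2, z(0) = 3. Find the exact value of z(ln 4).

48

A = [[1,0],[0,2]]; eigenvalues λ = 2, 1.
Eigenvectors: (0,-1) for λ=2, (1,0) for λ=1.
From the initial condition, c_1 = -3, c_2 = -2.
z(ln 4) = (-3)(4^2)(-1) + (-2)(4^1)(0) = 48.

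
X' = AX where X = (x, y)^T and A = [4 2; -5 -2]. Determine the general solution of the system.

Coefficient matrix A = [[4, 2], [-5, -2]].
Characteristic polynomial det(A - λI) = λ^2 - 2λ + 2 = 0.
Eigenvalues λ = 1 ± i (complex conjugate pair).
For λ=1+i: an eigenvector is (1,-1) - i(1,-2) = (1 - i, -1 + 2i).
A real fundamental pair from Re and Im of e^((1+i)t)v: X_1 = e^(t)(cos(t)·(1,-1) + sin(t)·(1,-2)), X_2 = e^(t)(sin(t)·(1,-1) - cos(t)·(1,-2)).
General solution: C_1X_1 + C_2X_2.

x(t) = C_1e^(t)sin(t) + C_1e^(t)cos(t) + C_2e^(t)sin(t) - C_2e^(t)cos(t), y(t) = -2C_1e^(t)sin(t) - C_1e^(t)cos(t) - C_2e^(t)sin(t) + 2C_2e^(t)cos(t)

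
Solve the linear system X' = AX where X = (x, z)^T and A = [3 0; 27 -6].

Coefficient matrix A = [[3, 0], [27, -6]].
Characteristic polynomial det(A - λI) = λ^2 + 3λ - 18 = 0.
Eigenvalues λ = -6, 3.
For λ=-6: (A-λI) row 1 is [9, 0], so an eigenvector is (0, 1).
For λ=3: (A-λI) row 2 is [27, -9], so an eigenvector is (-1, -3).
General solution: c_1e^(-6t)(0,1) + c_2e^(3t)(-1,-3).

x(t) = -c_2e^(3t), z(t) = c_1e^(-6t) - 3c_2e^(3t)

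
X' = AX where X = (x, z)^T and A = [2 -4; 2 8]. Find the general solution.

x(t) = c_1e^(6t) - 2c_2e^(4t), z(t) = -c_1e^(6t) + c_2e^(4t)

Coefficient matrix A = [[2, -4], [2, 8]].
Characteristic polynomial det(A - λI) = λ^2 - 10λ + 24 = 0.
Eigenvalues λ = 6, 4.
For λ=6: (A-λI) row 1 is [-4, -4], so an eigenvector is (1, -1).
For λ=4: (A-λI) row 1 is [-2, -4], so an eigenvector is (-2, 1).
General solution: c_1e^(6t)(1,-1) + c_2e^(4t)(-2,1).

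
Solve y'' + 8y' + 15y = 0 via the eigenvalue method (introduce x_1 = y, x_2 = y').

y(t) = K_1e^(-5t) + K_2e^(-3t)

Let x_1 = y, x_2 = y'. Then x_1' = x_2 and x_2' = -15x_1 - 8x_2.
A = [[0,1],[-15,-8]]; det(A-λI) = λ^2 + 8λ + 15.
Eigenvalues λ = -5, -3 with eigenvectors (1,-5), (1,-3).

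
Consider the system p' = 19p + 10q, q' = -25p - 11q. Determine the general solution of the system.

p(t) = -C_1e^(4t)sin(5t) - C_1e^(4t)cos(5t) - C_2e^(4t)sin(5t) + C_2e^(4t)cos(5t), q(t) = 2C_1e^(4t)sin(5t) + C_1e^(4t)cos(5t) + C_2e^(4t)sin(5t) - 2C_2e^(4t)cos(5t)

Coefficient matrix A = [[19, 10], [-25, -11]].
Characteristic polynomial det(A - λI) = λ^2 - 8λ + 41 = 0.
Eigenvalues λ = 4 ± 5i (complex conjugate pair).
For λ=4+5i: an eigenvector is (-1,1) - i(-1,2) = (-1 + i, 1 - 2i).
A real fundamental pair from Re and Im of e^((4+5i)t)v: X_1 = e^(4t)(cos(5t)·(-1,1) + sin(5t)·(-1,2)), X_2 = e^(4t)(sin(5t)·(-1,1) - cos(5t)·(-1,2)).
General solution: C_1X_1 + C_2X_2.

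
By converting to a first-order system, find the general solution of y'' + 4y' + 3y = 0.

y(t) = K_1e^(-t) + K_2e^(-3t)

Let x_1 = y, x_2 = y'. Then x_1' = x_2 and x_2' = -3x_1 - 4x_2.
A = [[0,1],[-3,-4]]; det(A-λI) = λ^2 + 4λ + 3.
Eigenvalues λ = -1, -3 with eigenvectors (1,-1), (1,-3).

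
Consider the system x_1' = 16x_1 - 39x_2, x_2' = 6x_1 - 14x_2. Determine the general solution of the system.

x_1(t) = -2K_1e^(t)sin(3t) - 3K_1e^(t)cos(3t) - 3K_2e^(t)sin(3t) + 2K_2e^(t)cos(3t), x_2(t) = -K_1e^(t)sin(3t) - K_1e^(t)cos(3t) - K_2e^(t)sin(3t) + K_2e^(t)cos(3t)

Coefficient matrix A = [[16, -39], [6, -14]].
Characteristic polynomial det(A - λI) = λ^2 - 2λ + 10 = 0.
Eigenvalues λ = 1 ± 3i (complex conjugate pair).
For λ=1+3i: an eigenvector is (-3,-1) - i(-2,-1) = (-3 + 2i, -1 + i).
A real fundamental pair from Re and Im of e^((1+3i)t)v: X_1 = e^(t)(cos(3t)·(-3,-1) + sin(3t)·(-2,-1)), X_2 = e^(t)(sin(3t)·(-3,-1) - cos(3t)·(-2,-1)).
General solution: K_1X_1 + K_2X_2.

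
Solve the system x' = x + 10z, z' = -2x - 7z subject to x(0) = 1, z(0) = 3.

Coefficient matrix A = [[1, 10], [-2, -7]].
Characteristic polynomial det(A - λI) = λ^2 + 6λ + 13 = 0.
Eigenvalues λ = -3 ± 2i (complex conjugate pair).
For λ=-3+2i: an eigenvector is (-2,1) - i(1,0) = (-2 - i, 1).
A real fundamental pair from Re and Im of e^((-3+2i)t)v: X_1 = e^(-3t)(cos(2t)·(-2,1) + sin(2t)·(1,0)), X_2 = e^(-3t)(sin(2t)·(-2,1) - cos(2t)·(1,0)).
General solution: c_1X_1 + c_2X_2.
Applying x(0)=1, z(0)=3 gives c_1=3, c_2=-7.

x(t) = 17e^(-3t)sin(2t) + e^(-3t)cos(2t), z(t) = -7e^(-3t)sin(2t) + 3e^(-3t)cos(2t)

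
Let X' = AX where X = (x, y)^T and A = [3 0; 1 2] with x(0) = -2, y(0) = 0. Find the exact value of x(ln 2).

-16

A = [[3,0],[1,2]]; eigenvalues λ = 3, 2.
Eigenvectors: (-1,-1) for λ=3, (0,1) for λ=2.
From the initial condition, c_1 = 2, c_2 = 2.
x(ln 2) = (2)(2^3)(-1) + (2)(2^2)(0) = -16.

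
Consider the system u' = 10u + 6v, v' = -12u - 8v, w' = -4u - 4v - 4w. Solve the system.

Coefficient matrix A = [[10, 6, 0], [-12, -8, 0], [-4, -4, -4]].
det(A - λI) = 0 gives eigenvalues λ = -2, 4, -4.
For λ=-2: eigenvector (-1,2,-2).
For λ=4: eigenvector (-1,1,0).
For λ=-4: eigenvector (0,0,1).
General solution: c_1e^(-2t)(-1,2,-2) + c_2e^(4t)(-1,1,0) + c_3e^(-4t)(0,0,1).

u(t) = -c_1e^(-2t) - c_2e^(4t), v(t) = 2c_1e^(-2t) + c_2e^(4t), w(t) = -2c_1e^(-2t) + c_3e^(-4t)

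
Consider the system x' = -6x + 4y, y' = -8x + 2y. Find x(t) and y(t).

Coefficient matrix A = [[-6, 4], [-8, 2]].
Characteristic polynomial det(A - λI) = λ^2 + 4λ + 20 = 0.
Eigenvalues λ = -2 ± 4i (complex conjugate pair).
For λ=-2+4i: an eigenvector is (-1,-1) - i(0,1) = (-1, -1 - i).
A real fundamental pair from Re and Im of e^((-2+4i)t)v: X_1 = e^(-2t)(cos(4t)·(-1,-1) + sin(4t)·(0,1)), X_2 = e^(-2t)(sin(4t)·(-1,-1) - cos(4t)·(0,1)).
General solution: K_1X_1 + K_2X_2.

x(t) = -K_1e^(-2t)cos(4t) - K_2e^(-2t)sin(4t), y(t) = K_1e^(-2t)sin(4t) - K_1e^(-2t)cos(4t) - K_2e^(-2t)sin(4t) - K_2e^(-2t)cos(4t)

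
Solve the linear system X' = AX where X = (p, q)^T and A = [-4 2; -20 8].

Coefficient matrix A = [[-4, 2], [-20, 8]].
Characteristic polynomial det(A - λI) = λ^2 - 4λ + 8 = 0.
Eigenvalues λ = 2 ± 2i (complex conjugate pair).
For λ=2+2i: an eigenvector is (1,3) - i(0,-1) = (1, 3 + i).
A real fundamental pair from Re and Im of e^((2+2i)t)v: X_1 = e^(2t)(cos(2t)·(1,3) + sin(2t)·(0,-1)), X_2 = e^(2t)(sin(2t)·(1,3) - cos(2t)·(0,-1)).
General solution: c_1X_1 + c_2X_2.

p(t) = c_1e^(2t)cos(2t) + c_2e^(2t)sin(2t), q(t) = -c_1e^(2t)sin(2t) + 3c_1e^(2t)cos(2t) + 3c_2e^(2t)sin(2t) + c_2e^(2t)cos(2t)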